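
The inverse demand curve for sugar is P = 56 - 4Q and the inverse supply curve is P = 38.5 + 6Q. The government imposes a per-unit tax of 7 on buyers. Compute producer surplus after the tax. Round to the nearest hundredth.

3.31

Without the tax, 56 - 4Q = 38.5 + 6Q so Q* = 1.75 and P* = 49.
A tax on buyers shifts demand down by 7: (56 - 7) - 4Q = 38.5 + 6Q, so Q_t = 1.05. Buyers pay P_b = 51.8; sellers receive P_s = P_b - 7 = 44.8.
PS = (1/2)(Q_t)(P_s - 38.5) = (1/2)(1.05)(6.3) = 3.3075.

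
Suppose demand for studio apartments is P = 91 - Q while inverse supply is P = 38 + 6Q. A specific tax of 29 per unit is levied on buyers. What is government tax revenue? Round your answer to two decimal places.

99.43

Without the tax, 91 - Q = 38 + 6Q so Q* = 7.5714 and P* = 83.4286.
With the tax, buyers' net willingness to pay falls by 29: (91 - 29) - Q = 38 + 6Q, so Q_t = 3.4286. Buyers pay P_b = 87.5714; sellers receive P_s = P_b - 29 = 58.5714.
Revenue is the tax times quantity traded: 29 x 3.4286 = 99.4286.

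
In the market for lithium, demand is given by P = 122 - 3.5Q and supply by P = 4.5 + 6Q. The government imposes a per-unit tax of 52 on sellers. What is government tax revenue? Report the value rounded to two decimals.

Pre-tax equilibrium: 122 - 3.5Q = 4.5 + 6Q gives Q* = 12.3684, P* = 78.7105.
With the tax, sellers need 52 more per unit: 122 - 3.5Q = 4.5 + 6Q + 52, so Q_t = 6.8947. Buyers pay P_b = 97.8684; sellers receive P_s = P_b - 52 = 45.8684.
Tax revenue = t x Q_t = 52 x 6.8947 = 358.5263.

358.53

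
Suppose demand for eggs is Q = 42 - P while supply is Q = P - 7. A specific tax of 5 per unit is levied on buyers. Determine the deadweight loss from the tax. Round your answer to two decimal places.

Rewriting demand in inverse form: P = 42 - Q.
Rewriting supply in inverse form: P = 7 + Q.
Pre-tax equilibrium: 42 - Q = 7 + Q gives Q* = 17.5, P* = 24.5.
A tax on buyers shifts demand down by 5: (42 - 5) - Q = 7 + Q, so Q_t = 15. Buyers pay P_b = 27; sellers receive P_s = P_b - 5 = 22.
The welfare triangle lost has base Q* - Q_t = 2.5 and height t = 5, so DWL = (1/2)(2.5)(5) = 6.25.

6.25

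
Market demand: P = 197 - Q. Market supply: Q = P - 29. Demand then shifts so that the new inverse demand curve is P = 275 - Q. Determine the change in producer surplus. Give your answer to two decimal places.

Rewriting supply in inverse form: P = 29 + Q.
Initial equilibrium: Q_0 = 84, P_0 = 113; CS_0 = (1/2)(84)(84) = 3528, PS_0 = (1/2)(84)(84) = 3528.
New equilibrium: 275 - Q = 29 + Q gives Q_1 = 123, P_1 = 152; CS_1 = 7564.5, PS_1 = 7564.5.
Change in producer surplus = 7564.5 - 3528 = 4036.5.

4036.50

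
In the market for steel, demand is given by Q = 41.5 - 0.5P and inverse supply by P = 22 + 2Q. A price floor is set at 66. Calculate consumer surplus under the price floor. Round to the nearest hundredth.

72.25

Rewriting demand in inverse form: P = 83 - 2Q.
Without the control, 83 - 2Q = 22 + 2Q so Q* = 15.25 and P* = 52.5.
At P = 66, buyers demand (83 - 66)/2 = 8.5 while sellers would supply more, so the quantity traded is 8.5 at price 66.
CS is the triangle under demand above 66: (1/2)(8.5)(83 - 66) = 72.25.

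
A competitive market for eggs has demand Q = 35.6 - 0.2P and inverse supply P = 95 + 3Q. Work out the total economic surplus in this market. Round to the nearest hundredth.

Rewriting demand in inverse form: P = 178 - 5Q.
Set 178 - 5Q = 95 + 3Q, which gives 83 = 8Q, so Q* = 10.375 and P* = 178 - 5(10.375) = 126.125.
CS = (1/2)(10.375)(51.875) = 269.1016 and PS = (1/2)(10.375)(31.125) = 161.4609, so total surplus = 430.5625.

430.56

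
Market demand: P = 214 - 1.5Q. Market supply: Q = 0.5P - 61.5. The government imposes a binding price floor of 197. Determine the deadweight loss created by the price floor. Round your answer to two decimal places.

376.44

Rewriting supply in inverse form: P = 123 + 2Q.
Free-market equilibrium: 214 - 1.5Q = 123 + 2Q gives Q* = 26, P* = 175.
At the floor price 197, quantity demanded is (214 - 197)/1.5 = 11.3333; demand is the short side, so Q = 11.3333 trades at P = 197.
The lost-trades triangle has base Q* - 11.3333 = 14.6667 and height equal to the gap between the curves at Q = 11.3333, which is 197 - 145.6667 = 51.3333. DWL = (1/2)(14.6667)(51.3333) = 376.4444.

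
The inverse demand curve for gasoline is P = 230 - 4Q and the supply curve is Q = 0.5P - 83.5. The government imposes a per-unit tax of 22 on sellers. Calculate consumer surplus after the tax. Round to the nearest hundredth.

Rewriting supply in inverse form: P = 167 + 2Q.
Without the tax, 230 - 4Q = 167 + 2Q so Q* = 10.5 and P* = 188.
With the tax, sellers need 22 more per unit: 230 - 4Q = 167 + 2Q + 22, so Q_t = 6.8333. Buyers pay P_b = 202.6667; sellers receive P_s = P_b - 22 = 180.6667.
Consumer surplus is the triangle under demand above P_b: (1/2)(6.8333)(230 - 202.6667) = 93.3889.

93.39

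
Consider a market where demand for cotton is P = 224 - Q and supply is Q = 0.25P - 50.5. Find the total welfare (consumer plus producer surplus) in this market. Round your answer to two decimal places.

48.40

Rewriting supply in inverse form: P = 202 + 4Q.
Setting demand equal to supply, 22 = 5Q, so Q* = 4.4 and P* = 219.6.
CS = (1/2)(4.4)(4.4) = 9.68 and PS = (1/2)(4.4)(17.6) = 38.72, so total surplus = 48.4.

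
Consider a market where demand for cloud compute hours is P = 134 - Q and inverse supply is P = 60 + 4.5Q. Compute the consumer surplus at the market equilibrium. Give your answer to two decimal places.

Equilibrium: 134 - Q = 60 + 4.5Q, so Q* = 13.4545 and P* = 120.5455.
Consumer surplus is the triangle under demand above P*: (1/2)(13.4545)(134 - 120.5455) = (1/2)(13.4545)(13.4545) = 90.5124.

90.51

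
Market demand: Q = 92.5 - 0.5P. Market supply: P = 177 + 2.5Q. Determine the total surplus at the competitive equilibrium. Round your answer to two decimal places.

7.11

Rewriting demand in inverse form: P = 185 - 2Q.
Setting demand equal to supply, 8 = 4.5Q, so Q* = 1.7778 and P* = 181.4444.
CS = (1/2)(1.7778)(3.5556) = 3.1605 and PS = (1/2)(1.7778)(4.4444) = 3.9506, so total surplus = 7.1111.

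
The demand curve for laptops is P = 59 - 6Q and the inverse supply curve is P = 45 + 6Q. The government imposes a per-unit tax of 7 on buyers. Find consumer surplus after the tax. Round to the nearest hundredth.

Without the tax, 59 - 6Q = 45 + 6Q so Q* = 1.1667 and P* = 52.
A tax on buyers shifts demand down by 7: (59 - 7) - 6Q = 45 + 6Q, so Q_t = 0.5833. Buyers pay P_b = 55.5; sellers receive P_s = P_b - 7 = 48.5.
Consumer surplus is the triangle under demand above P_b: (1/2)(0.5833)(59 - 55.5) = 1.0208.

1.02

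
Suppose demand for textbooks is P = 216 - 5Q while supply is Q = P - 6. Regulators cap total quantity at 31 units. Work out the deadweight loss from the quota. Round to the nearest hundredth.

Rewriting supply in inverse form: P = 6 + Q.
Without the quota, 216 - 5Q = 6 + Q gives Q* = 35.
At Q = 31 the demand price is 216 - 5(31) = 61 and the supply price is 6 + (31) = 37.
Deadweight loss is the triangle between the curves from 31 to 35: (1/2)(61 - 37)(35 - 31) = 48.

48.00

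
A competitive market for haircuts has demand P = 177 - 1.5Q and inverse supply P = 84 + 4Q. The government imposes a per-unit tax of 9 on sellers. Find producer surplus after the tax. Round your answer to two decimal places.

Without the tax, 177 - 1.5Q = 84 + 4Q so Q* = 16.9091 and P* = 151.6364.
With the tax, sellers need 9 more per unit: 177 - 1.5Q = 84 + 4Q + 9, so Q_t = 15.2727. Buyers pay P_b = 154.0909; sellers receive P_s = P_b - 9 = 145.0909.
Producer surplus is the triangle above supply below P_s: (1/2)(15.2727)(145.0909 - 84) = 466.5124.

466.51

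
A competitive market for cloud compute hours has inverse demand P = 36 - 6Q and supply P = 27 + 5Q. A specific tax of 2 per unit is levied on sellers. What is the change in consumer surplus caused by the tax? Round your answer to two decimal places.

-0.79

Pre-tax equilibrium: 36 - 6Q = 27 + 5Q gives Q* = 0.8182, P* = 31.0909.
With the tax, sellers need 2 more per unit: 36 - 6Q = 27 + 5Q + 2, so Q_t = 0.6364. Buyers pay P_b = 32.1818; sellers receive P_s = P_b - 2 = 30.1818.
Consumers lose the trapezoid between P* and P_b out to Q_t plus the triangle from Q_t to Q*: change in CS = 1.2149 - 2.0083 = -0.7934.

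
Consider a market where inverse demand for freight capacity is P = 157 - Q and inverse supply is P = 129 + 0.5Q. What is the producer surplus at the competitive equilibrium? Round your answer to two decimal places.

87.11

Set 157 - Q = 129 + 0.5Q, which gives 28 = 1.5Q, so Q* = 18.6667 and P* = 157 - (18.6667) = 138.3333.
Producer surplus is the triangle above supply below P*: (1/2)(18.6667)(138.3333 - 129) = (1/2)(18.6667)(9.3333) = 87.1111.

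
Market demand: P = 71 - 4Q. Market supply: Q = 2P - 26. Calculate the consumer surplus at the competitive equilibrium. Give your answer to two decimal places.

332.25

Rewriting supply in inverse form: P = 13 + 0.5Q.
Equilibrium: 71 - 4Q = 13 + 0.5Q, so Q* = 12.8889 and P* = 19.4444.
The demand choke price is 71, so CS = (1/2)(Q*)(71 - P*) = (1/2)(12.8889)(51.5556) = 332.2469.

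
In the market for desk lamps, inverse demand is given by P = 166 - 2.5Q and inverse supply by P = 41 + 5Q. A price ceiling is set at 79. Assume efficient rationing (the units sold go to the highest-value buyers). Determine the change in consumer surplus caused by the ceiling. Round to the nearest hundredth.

Free-market equilibrium: 166 - 2.5Q = 41 + 5Q gives Q* = 16.6667, P* = 124.3333.
At the ceiling price 79, quantity supplied is (79 - 41)/5 = 7.6; supply is the short side, so Q = 7.6 trades at P = 79.
CS goes from (1/2)(16.6667)(41.6667) = 347.2222 to 589 (computed as (166 - 79)(7.6) - (1/2)(2.5)(7.6)^2), a change of 241.7778.

241.78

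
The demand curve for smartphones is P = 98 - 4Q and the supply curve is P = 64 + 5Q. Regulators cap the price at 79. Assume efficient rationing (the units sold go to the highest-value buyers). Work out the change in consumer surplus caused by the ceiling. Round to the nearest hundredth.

10.46

Free-market equilibrium: 98 - 4Q = 64 + 5Q gives Q* = 3.7778, P* = 82.8889.
At the ceiling price 79, quantity supplied is (79 - 64)/5 = 3; supply is the short side, so Q = 3 trades at P = 79.
CS goes from (1/2)(3.7778)(15.1111) = 28.5432 to 39 (computed as (98 - 79)(3) - (1/2)(4)(3)^2), a change of 10.4568.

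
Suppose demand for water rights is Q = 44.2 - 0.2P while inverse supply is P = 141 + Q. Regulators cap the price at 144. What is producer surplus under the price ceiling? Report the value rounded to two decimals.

Rewriting demand in inverse form: P = 221 - 5Q.
Without the control, 221 - 5Q = 141 + Q so Q* = 13.3333 and P* = 154.3333.
At P = 144, sellers supply (144 - 141)/1 = 3 while buyers want more, so the quantity traded is 3 at price 144.
PS is the triangle above supply below 144: (1/2)(3)(144 - 141) = 4.5.

4.50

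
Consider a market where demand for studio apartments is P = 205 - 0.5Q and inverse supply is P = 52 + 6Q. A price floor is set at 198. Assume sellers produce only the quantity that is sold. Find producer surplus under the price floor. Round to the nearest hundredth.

Without the control, 205 - 0.5Q = 52 + 6Q so Q* = 23.5385 and P* = 193.2308.
At P = 198, buyers demand (205 - 198)/0.5 = 14 while sellers would supply more, so the quantity traded is 14 at price 198.
The supply price at Q = 14 is 136. PS is the trapezoid between 198 and supply over [0, 14]: (1/2)[(198 - 52) + (198 - 136)](14) = 1456.

1456.00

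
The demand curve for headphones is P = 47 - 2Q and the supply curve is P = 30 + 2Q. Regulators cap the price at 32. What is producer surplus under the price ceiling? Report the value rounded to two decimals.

1.00

Free-market equilibrium: 47 - 2Q = 30 + 2Q gives Q* = 4.25, P* = 38.5.
At P = 32, sellers supply (32 - 30)/2 = 1 while buyers want more, so the quantity traded is 1 at price 32.
PS is the triangle above supply below 32: (1/2)(1)(32 - 30) = 1.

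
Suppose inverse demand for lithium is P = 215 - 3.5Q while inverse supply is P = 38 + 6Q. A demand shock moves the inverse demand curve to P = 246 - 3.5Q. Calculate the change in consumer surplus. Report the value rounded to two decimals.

Initial equilibrium: Q_0 = 18.6316, P_0 = 149.7895; CS_0 = (1/2)(18.6316)(65.2105) = 607.4875, PS_0 = (1/2)(18.6316)(111.7895) = 1041.4072.
New equilibrium: 246 - 3.5Q = 38 + 6Q gives Q_1 = 21.8947, P_1 = 169.3684; CS_1 = 838.9141, PS_1 = 1438.1385.
Change in consumer surplus = 838.9141 - 607.4875 = 231.4266.

231.43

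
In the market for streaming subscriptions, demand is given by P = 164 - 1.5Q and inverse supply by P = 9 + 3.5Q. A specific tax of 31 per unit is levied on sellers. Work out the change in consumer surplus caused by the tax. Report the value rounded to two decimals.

-259.47

Pre-tax equilibrium: 164 - 1.5Q = 9 + 3.5Q gives Q* = 31, P* = 117.5.
With the tax, sellers need 31 more per unit: 164 - 1.5Q = 9 + 3.5Q + 31, so Q_t = 24.8. Buyers pay P_b = 126.8; sellers receive P_s = P_b - 31 = 95.8.
Consumers lose the trapezoid between P* and P_b out to Q_t plus the triangle from Q_t to Q*: change in CS = 461.28 - 720.75 = -259.47.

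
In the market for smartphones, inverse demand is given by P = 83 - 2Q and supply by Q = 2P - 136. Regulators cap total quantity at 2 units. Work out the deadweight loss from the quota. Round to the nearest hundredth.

Rewriting supply in inverse form: P = 68 + 0.5Q.
Without the quota, 83 - 2Q = 68 + 0.5Q gives Q* = 6.
At Q = 2 the demand price is 83 - 2(2) = 79 and the supply price is 68 + 0.5(2) = 69.
DWL = (1/2)(gap between curves at 2) x (Q* - 2) = (1/2)(10)(4) = 20.

20.00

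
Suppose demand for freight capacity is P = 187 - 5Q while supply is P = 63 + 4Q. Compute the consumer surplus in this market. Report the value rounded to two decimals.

Equilibrium: 187 - 5Q = 63 + 4Q, so Q* = 13.7778 and P* = 118.1111.
CS is the area between the demand curve and P* from 0 to Q*: (1/2)(13.7778)(68.8889) = 474.5679.

474.57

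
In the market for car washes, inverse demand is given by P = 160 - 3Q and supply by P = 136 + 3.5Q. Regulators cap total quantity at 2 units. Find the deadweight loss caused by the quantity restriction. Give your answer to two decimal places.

Unrestricted equilibrium: Q* = (160 - 136)/(3 + 3.5) = 3.6923.
At Q = 2 the demand price is 160 - 3(2) = 154 and the supply price is 136 + 3.5(2) = 143.
DWL = (1/2)(gap between curves at 2) x (Q* - 2) = (1/2)(11)(1.6923) = 9.3077.

9.31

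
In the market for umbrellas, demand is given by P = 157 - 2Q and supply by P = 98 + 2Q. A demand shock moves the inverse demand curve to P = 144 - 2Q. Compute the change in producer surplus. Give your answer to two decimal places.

Initial equilibrium: Q_0 = 14.75, P_0 = 127.5; CS_0 = (1/2)(14.75)(29.5) = 217.5625, PS_0 = (1/2)(14.75)(29.5) = 217.5625.
New equilibrium: 144 - 2Q = 98 + 2Q gives Q_1 = 11.5, P_1 = 121; CS_1 = 132.25, PS_1 = 132.25.
Change in producer surplus = 132.25 - 217.5625 = -85.3125.

-85.31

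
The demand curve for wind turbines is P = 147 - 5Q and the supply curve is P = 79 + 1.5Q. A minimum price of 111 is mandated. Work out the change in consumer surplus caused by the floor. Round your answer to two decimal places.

Free-market equilibrium: 147 - 5Q = 79 + 1.5Q gives Q* = 10.4615, P* = 94.6923.
At P = 111, buyers demand (147 - 111)/5 = 7.2 while sellers would supply more, so the quantity traded is 7.2 at price 111.
CS goes from (1/2)(10.4615)(52.3077) = 273.6095 to 129.6 (computed as (147 - 111)(7.2) - (1/2)(5)(7.2)^2), a change of -144.0095.

-144.01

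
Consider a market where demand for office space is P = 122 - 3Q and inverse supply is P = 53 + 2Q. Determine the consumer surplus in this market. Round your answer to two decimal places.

Setting demand equal to supply, 69 = 5Q, so Q* = 13.8 and P* = 80.6.
The demand choke price is 122, so CS = (1/2)(Q*)(122 - P*) = (1/2)(13.8)(41.4) = 285.66.

285.66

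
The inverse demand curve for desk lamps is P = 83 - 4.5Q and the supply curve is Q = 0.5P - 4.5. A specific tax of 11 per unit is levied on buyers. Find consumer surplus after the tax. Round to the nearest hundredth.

Rewriting supply in inverse form: P = 9 + 2Q.
Without the tax, 83 - 4.5Q = 9 + 2Q so Q* = 11.3846 and P* = 31.7692.
A tax on buyers shifts demand down by 11: (83 - 11) - 4.5Q = 9 + 2Q, so Q_t = 9.6923. Buyers pay P_b = 39.3846; sellers receive P_s = P_b - 11 = 28.3846.
Consumer surplus is the triangle under demand above P_b: (1/2)(9.6923)(83 - 39.3846) = 211.3669.

211.37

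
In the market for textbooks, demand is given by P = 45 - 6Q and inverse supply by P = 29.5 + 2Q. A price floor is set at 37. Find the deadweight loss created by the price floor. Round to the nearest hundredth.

Free-market equilibrium: 45 - 6Q = 29.5 + 2Q gives Q* = 1.9375, P* = 33.375.
At P = 37, buyers demand (45 - 37)/6 = 1.3333 while sellers would supply more, so the quantity traded is 1.3333 at price 37.
At Q = 1.3333 the demand price is 37 and the supply price is 32.1667. Deadweight loss is the triangle between the curves from 1.3333 to 1.9375: (1/2)(37 - 32.1667)(1.9375 - 1.3333) = 1.4601.

1.46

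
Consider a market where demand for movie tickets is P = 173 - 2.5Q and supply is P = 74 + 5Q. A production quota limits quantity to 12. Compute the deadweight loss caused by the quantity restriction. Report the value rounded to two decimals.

Without the quota, 173 - 2.5Q = 74 + 5Q gives Q* = 13.2.
At Q = 12 the demand price is 173 - 2.5(12) = 143 and the supply price is 74 + 5(12) = 134.
Deadweight loss is the triangle between the curves from 12 to 13.2: (1/2)(143 - 134)(13.2 - 12) = 5.4.

5.40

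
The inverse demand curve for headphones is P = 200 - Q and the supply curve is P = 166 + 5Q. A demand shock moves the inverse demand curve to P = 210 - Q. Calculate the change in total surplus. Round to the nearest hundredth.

65.00

Initial equilibrium: Q_0 = 5.6667, P_0 = 194.3333; CS_0 = (1/2)(5.6667)(5.6667) = 16.0556, PS_0 = (1/2)(5.6667)(28.3333) = 80.2778.
New equilibrium: 210 - Q = 166 + 5Q gives Q_1 = 7.3333, P_1 = 202.6667; CS_1 = 26.8889, PS_1 = 134.4444.
Change in total surplus = (26.8889 + 134.4444) - (16.0556 + 80.2778) = 65.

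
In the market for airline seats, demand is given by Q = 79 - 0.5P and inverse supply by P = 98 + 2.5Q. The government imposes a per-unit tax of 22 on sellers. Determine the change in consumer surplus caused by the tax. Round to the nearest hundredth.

-106.47

Rewriting demand in inverse form: P = 158 - 2Q.
Pre-tax equilibrium: 158 - 2Q = 98 + 2.5Q gives Q* = 13.3333, P* = 131.3333.
A tax on sellers shifts supply up by 22: 158 - 2Q = 98 + 2.5Q + 22, so Q_t = 8.4444. Buyers pay P_b = 141.1111; sellers receive P_s = P_b - 22 = 119.1111.
Consumers lose the trapezoid between P* and P_b out to Q_t plus the triangle from Q_t to Q*: change in CS = 71.3086 - 177.7778 = -106.4691.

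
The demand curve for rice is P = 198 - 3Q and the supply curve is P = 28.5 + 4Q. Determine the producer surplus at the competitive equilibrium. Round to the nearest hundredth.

Setting demand equal to supply, 169.5 = 7Q, so Q* = 24.2143 and P* = 125.3571.
The supply curve's price intercept is 28.5, so PS = (1/2)(Q*)(P* - 28.5) = (1/2)(24.2143)(96.8571) = 1172.6633.

1172.66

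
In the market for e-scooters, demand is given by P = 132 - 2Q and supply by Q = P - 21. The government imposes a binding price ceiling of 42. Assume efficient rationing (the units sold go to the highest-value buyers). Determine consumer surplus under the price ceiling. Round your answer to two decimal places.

1449.00

Rewriting supply in inverse form: P = 21 + Q.
Without the control, 132 - 2Q = 21 + Q so Q* = 37 and P* = 58.
At P = 42, sellers supply (42 - 21)/1 = 21 while buyers want more, so the quantity traded is 21 at price 42.
The demand price at Q = 21 is 90. CS is the trapezoid between demand and 42 over [0, 21]: (1/2)[(132 - 42) + (90 - 42)](21) = 1449.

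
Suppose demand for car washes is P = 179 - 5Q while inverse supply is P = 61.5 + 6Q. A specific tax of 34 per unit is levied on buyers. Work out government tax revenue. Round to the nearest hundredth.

Pre-tax equilibrium: 179 - 5Q = 61.5 + 6Q gives Q* = 10.6818, P* = 125.5909.
With the tax, buyers' net willingness to pay falls by 34: (179 - 34) - 5Q = 61.5 + 6Q, so Q_t = 7.5909. Buyers pay P_b = 141.0455; sellers receive P_s = P_b - 34 = 107.0455.
Revenue is the tax times quantity traded: 34 x 7.5909 = 258.0909.

258.09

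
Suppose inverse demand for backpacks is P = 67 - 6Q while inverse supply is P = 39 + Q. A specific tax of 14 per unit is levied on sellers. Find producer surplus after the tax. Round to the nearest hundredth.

2.00

Pre-tax equilibrium: 67 - 6Q = 39 + Q gives Q* = 4, P* = 43.
With the tax, sellers need 14 more per unit: 67 - 6Q = 39 + Q + 14, so Q_t = 2. Buyers pay P_b = 55; sellers receive P_s = P_b - 14 = 41.
Producer surplus is the triangle above supply below P_s: (1/2)(2)(41 - 39) = 2.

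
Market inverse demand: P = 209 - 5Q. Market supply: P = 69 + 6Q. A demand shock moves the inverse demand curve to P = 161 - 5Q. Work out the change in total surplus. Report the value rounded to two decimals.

-506.18

Initial equilibrium: Q_0 = 12.7273, P_0 = 145.3636; CS_0 = (1/2)(12.7273)(63.6364) = 404.9587, PS_0 = (1/2)(12.7273)(76.3636) = 485.9504.
New equilibrium: 161 - 5Q = 69 + 6Q gives Q_1 = 8.3636, P_1 = 119.1818; CS_1 = 174.876, PS_1 = 209.8512.
Change in total surplus = (174.876 + 209.8512) - (404.9587 + 485.9504) = -506.1818.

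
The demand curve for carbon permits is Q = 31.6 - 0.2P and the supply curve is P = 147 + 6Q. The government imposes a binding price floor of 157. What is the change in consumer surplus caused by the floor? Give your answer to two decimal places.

-2.40

Rewriting demand in inverse form: P = 158 - 5Q.
Without the control, 158 - 5Q = 147 + 6Q so Q* = 1 and P* = 153.
At P = 157, buyers demand (158 - 157)/5 = 0.2 while sellers would supply more, so the quantity traded is 0.2 at price 157.
CS goes from (1/2)(1)(5) = 2.5 to 0.1 (computed as (158 - 157)(0.2) - (1/2)(5)(0.2)^2), a change of -2.4.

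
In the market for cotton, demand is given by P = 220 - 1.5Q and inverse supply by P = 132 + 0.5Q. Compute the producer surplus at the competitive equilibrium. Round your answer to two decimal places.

Setting demand equal to supply, 88 = 2Q, so Q* = 44 and P* = 154.
Producer surplus is the triangle above supply below P*: (1/2)(44)(154 - 132) = (1/2)(44)(22) = 484.

484.00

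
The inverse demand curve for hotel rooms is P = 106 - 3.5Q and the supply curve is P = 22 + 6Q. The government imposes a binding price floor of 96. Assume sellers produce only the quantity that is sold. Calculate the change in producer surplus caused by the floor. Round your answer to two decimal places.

-47.61

Free-market equilibrium: 106 - 3.5Q = 22 + 6Q gives Q* = 8.8421, P* = 75.0526.
At the floor price 96, quantity demanded is (106 - 96)/3.5 = 2.8571; demand is the short side, so Q = 2.8571 trades at P = 96.
PS goes from (1/2)(8.8421)(53.0526) = 234.5485 to 186.9388 (computed as (96 - 22)(2.8571) - (1/2)(6)(2.8571)^2), a change of -47.6097.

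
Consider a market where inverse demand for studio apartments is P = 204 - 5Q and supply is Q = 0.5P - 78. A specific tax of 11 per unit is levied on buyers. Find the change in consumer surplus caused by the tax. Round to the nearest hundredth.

Rewriting supply in inverse form: P = 156 + 2Q.
Pre-tax equilibrium: 204 - 5Q = 156 + 2Q gives Q* = 6.8571, P* = 169.7143.
With the tax, buyers' net willingness to pay falls by 11: (204 - 11) - 5Q = 156 + 2Q, so Q_t = 5.2857. Buyers pay P_b = 177.5714; sellers receive P_s = P_b - 11 = 166.5714.
CS falls from (1/2)(6.8571)(34.2857) = 117.551 to (1/2)(5.2857)(26.4286) = 69.8469, a change of -47.7041.

-47.70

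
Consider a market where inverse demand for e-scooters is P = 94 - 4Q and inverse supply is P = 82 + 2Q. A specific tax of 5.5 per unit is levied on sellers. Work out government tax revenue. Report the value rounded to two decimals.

5.96

Pre-tax equilibrium: 94 - 4Q = 82 + 2Q gives Q* = 2, P* = 86.
A tax on sellers shifts supply up by 5.5: 94 - 4Q = 82 + 2Q + 5.5, so Q_t = 1.0833. Buyers pay P_b = 89.6667; sellers receive P_s = P_b - 5.5 = 84.1667.
Tax revenue = t x Q_t = 5.5 x 1.0833 = 5.9583.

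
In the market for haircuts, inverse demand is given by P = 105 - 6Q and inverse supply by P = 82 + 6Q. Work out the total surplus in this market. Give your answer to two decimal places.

Setting demand equal to supply, 23 = 12Q, so Q* = 1.9167 and P* = 93.5.
Total surplus is the full triangle between the curves from 0 to Q*: (1/2)(1.9167)(105 - 82) = 22.0417.

22.04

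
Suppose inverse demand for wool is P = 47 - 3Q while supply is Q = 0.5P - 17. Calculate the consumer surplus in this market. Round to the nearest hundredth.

Rewriting supply in inverse form: P = 34 + 2Q.
Equilibrium: 47 - 3Q = 34 + 2Q, so Q* = 2.6 and P* = 39.2.
The demand choke price is 47, so CS = (1/2)(Q*)(47 - P*) = (1/2)(2.6)(7.8) = 10.14.

10.14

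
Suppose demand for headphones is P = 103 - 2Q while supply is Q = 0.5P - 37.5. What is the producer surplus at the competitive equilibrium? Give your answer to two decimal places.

49.00

Rewriting supply in inverse form: P = 75 + 2Q.
Equilibrium: 103 - 2Q = 75 + 2Q, so Q* = 7 and P* = 89.
Producer surplus is the triangle above supply below P*: (1/2)(7)(89 - 75) = (1/2)(7)(14) = 49.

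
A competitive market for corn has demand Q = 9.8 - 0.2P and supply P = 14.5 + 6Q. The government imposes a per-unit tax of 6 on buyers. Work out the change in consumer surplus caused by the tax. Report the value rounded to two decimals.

Rewriting demand in inverse form: P = 49 - 5Q.
Pre-tax equilibrium: 49 - 5Q = 14.5 + 6Q gives Q* = 3.1364, P* = 33.3182.
A tax on buyers shifts demand down by 6: (49 - 6) - 5Q = 14.5 + 6Q, so Q_t = 2.5909. Buyers pay P_b = 36.0455; sellers receive P_s = P_b - 6 = 30.0455.
Consumers lose the trapezoid between P* and P_b out to Q_t plus the triangle from Q_t to Q*: change in CS = 16.782 - 24.5919 = -7.8099.

-7.81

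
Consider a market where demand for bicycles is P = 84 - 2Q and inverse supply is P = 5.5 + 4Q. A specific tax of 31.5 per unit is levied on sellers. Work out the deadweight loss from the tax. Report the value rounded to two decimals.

82.69

Without the tax, 84 - 2Q = 5.5 + 4Q so Q* = 13.0833 and P* = 57.8333.
With the tax, sellers need 31.5 more per unit: 84 - 2Q = 5.5 + 4Q + 31.5, so Q_t = 7.8333. Buyers pay P_b = 68.3333; sellers receive P_s = P_b - 31.5 = 36.8333.
Deadweight loss is the triangle between the curves from Q_t to Q*: (1/2)(13.0833 - 7.8333)(31.5) = 82.6875.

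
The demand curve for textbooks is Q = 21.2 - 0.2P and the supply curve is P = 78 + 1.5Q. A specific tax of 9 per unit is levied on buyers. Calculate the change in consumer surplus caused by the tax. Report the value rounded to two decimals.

Rewriting demand in inverse form: P = 106 - 5Q.
Without the tax, 106 - 5Q = 78 + 1.5Q so Q* = 4.3077 and P* = 84.4615.
A tax on buyers shifts demand down by 9: (106 - 9) - 5Q = 78 + 1.5Q, so Q_t = 2.9231. Buyers pay P_b = 91.3846; sellers receive P_s = P_b - 9 = 82.3846.
CS falls from (1/2)(4.3077)(21.5385) = 46.3905 to (1/2)(2.9231)(14.6154) = 21.3609, a change of -25.0296.

-25.03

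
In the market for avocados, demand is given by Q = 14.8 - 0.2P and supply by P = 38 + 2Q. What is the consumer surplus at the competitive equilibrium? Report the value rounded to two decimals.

66.12

Rewriting demand in inverse form: P = 74 - 5Q.
Set 74 - 5Q = 38 + 2Q, which gives 36 = 7Q, so Q* = 5.1429 and P* = 74 - 5(5.1429) = 48.2857.
CS is the area between the demand curve and P* from 0 to Q*: (1/2)(5.1429)(25.7143) = 66.1224.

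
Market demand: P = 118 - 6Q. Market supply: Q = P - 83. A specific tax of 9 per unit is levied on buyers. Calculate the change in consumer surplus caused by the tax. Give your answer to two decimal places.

Rewriting supply in inverse form: P = 83 + Q.
Pre-tax equilibrium: 118 - 6Q = 83 + Q gives Q* = 5, P* = 88.
With the tax, buyers' net willingness to pay falls by 9: (118 - 9) - 6Q = 83 + Q, so Q_t = 3.7143. Buyers pay P_b = 95.7143; sellers receive P_s = P_b - 9 = 86.7143.
Consumers lose the trapezoid between P* and P_b out to Q_t plus the triangle from Q_t to Q*: change in CS = 41.3878 - 75 = -33.6122.

-33.61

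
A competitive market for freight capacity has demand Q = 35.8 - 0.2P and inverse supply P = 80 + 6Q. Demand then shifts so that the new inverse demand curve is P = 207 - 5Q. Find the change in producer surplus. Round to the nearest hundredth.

156.89

Rewriting demand in inverse form: P = 179 - 5Q.
Initial equilibrium: Q_0 = 9, P_0 = 134; CS_0 = (1/2)(9)(45) = 202.5, PS_0 = (1/2)(9)(54) = 243.
New equilibrium: 207 - 5Q = 80 + 6Q gives Q_1 = 11.5455, P_1 = 149.2727; CS_1 = 333.2438, PS_1 = 399.8926.
Change in producer surplus = 399.8926 - 243 = 156.8926.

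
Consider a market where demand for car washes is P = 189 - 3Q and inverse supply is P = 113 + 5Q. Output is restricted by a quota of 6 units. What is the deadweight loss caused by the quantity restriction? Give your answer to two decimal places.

Unrestricted equilibrium: Q* = (189 - 113)/(3 + 5) = 9.5.
At Q = 6 the demand price is 189 - 3(6) = 171 and the supply price is 113 + 5(6) = 143.
DWL = (1/2)(gap between curves at 6) x (Q* - 6) = (1/2)(28)(3.5) = 49.

49.00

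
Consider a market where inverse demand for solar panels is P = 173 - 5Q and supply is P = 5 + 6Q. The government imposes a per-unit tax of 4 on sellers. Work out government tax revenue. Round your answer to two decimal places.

Without the tax, 173 - 5Q = 5 + 6Q so Q* = 15.2727 and P* = 96.6364.
With the tax, sellers need 4 more per unit: 173 - 5Q = 5 + 6Q + 4, so Q_t = 14.9091. Buyers pay P_b = 98.4545; sellers receive P_s = P_b - 4 = 94.4545.
Revenue is the tax times quantity traded: 4 x 14.9091 = 59.6364.

59.64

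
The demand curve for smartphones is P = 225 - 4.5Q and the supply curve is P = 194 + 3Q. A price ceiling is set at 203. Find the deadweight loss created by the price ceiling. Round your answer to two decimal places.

4.82

Free-market equilibrium: 225 - 4.5Q = 194 + 3Q gives Q* = 4.1333, P* = 206.4.
At P = 203, sellers supply (203 - 194)/3 = 3 while buyers want more, so the quantity traded is 3 at price 203.
At Q = 3 the demand price is 211.5 and the supply price is 203. Deadweight loss is the triangle between the curves from 3 to 4.1333: (1/2)(211.5 - 203)(4.1333 - 3) = 4.8167.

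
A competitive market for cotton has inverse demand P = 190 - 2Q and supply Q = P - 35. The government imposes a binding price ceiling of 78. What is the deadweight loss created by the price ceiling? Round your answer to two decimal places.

112.67

Rewriting supply in inverse form: P = 35 + Q.
Without the control, 190 - 2Q = 35 + Q so Q* = 51.6667 and P* = 86.6667.
At the ceiling price 78, quantity supplied is (78 - 35)/1 = 43; supply is the short side, so Q = 43 trades at P = 78.
At Q = 43 the demand price is 104 and the supply price is 78. Deadweight loss is the triangle between the curves from 43 to 51.6667: (1/2)(104 - 78)(51.6667 - 43) = 112.6667.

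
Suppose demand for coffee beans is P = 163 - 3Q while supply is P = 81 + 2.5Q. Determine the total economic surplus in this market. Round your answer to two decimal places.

611.27

Set 163 - 3Q = 81 + 2.5Q, which gives 82 = 5.5Q, so Q* = 14.9091 and P* = 163 - 3(14.9091) = 118.2727.
Total surplus is the full triangle between the curves from 0 to Q*: (1/2)(14.9091)(163 - 81) = 611.2727.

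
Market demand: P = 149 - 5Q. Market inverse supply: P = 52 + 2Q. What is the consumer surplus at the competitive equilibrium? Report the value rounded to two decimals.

Equilibrium: 149 - 5Q = 52 + 2Q, so Q* = 13.8571 and P* = 79.7143.
Consumer surplus is the triangle under demand above P*: (1/2)(13.8571)(149 - 79.7143) = (1/2)(13.8571)(69.2857) = 480.051.

480.05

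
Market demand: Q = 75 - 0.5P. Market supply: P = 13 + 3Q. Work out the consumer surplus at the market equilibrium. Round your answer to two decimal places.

Rewriting demand in inverse form: P = 150 - 2Q.
Equilibrium: 150 - 2Q = 13 + 3Q, so Q* = 27.4 and P* = 95.2.
The demand choke price is 150, so CS = (1/2)(Q*)(150 - P*) = (1/2)(27.4)(54.8) = 750.76.

750.76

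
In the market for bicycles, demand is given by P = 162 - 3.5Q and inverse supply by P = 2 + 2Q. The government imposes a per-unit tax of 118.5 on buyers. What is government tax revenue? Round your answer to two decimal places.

Pre-tax equilibrium: 162 - 3.5Q = 2 + 2Q gives Q* = 29.0909, P* = 60.1818.
A tax on buyers shifts demand down by 118.5: (162 - 118.5) - 3.5Q = 2 + 2Q, so Q_t = 7.5455. Buyers pay P_b = 135.5909; sellers receive P_s = P_b - 118.5 = 17.0909.
Revenue is the tax times quantity traded: 118.5 x 7.5455 = 894.1364.

894.14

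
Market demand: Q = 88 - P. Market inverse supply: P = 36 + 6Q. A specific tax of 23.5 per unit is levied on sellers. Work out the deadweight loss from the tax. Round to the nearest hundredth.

Rewriting demand in inverse form: P = 88 - Q.
Without the tax, 88 - Q = 36 + 6Q so Q* = 7.4286 and P* = 80.5714.
With the tax, sellers need 23.5 more per unit: 88 - Q = 36 + 6Q + 23.5, so Q_t = 4.0714. Buyers pay P_b = 83.9286; sellers receive P_s = P_b - 23.5 = 60.4286.
The welfare triangle lost has base Q* - Q_t = 3.3571 and height t = 23.5, so DWL = (1/2)(3.3571)(23.5) = 39.4464.

39.45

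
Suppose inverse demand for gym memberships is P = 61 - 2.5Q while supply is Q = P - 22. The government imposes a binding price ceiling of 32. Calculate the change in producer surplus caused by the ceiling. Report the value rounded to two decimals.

-12.08

Rewriting supply in inverse form: P = 22 + Q.
Without the control, 61 - 2.5Q = 22 + Q so Q* = 11.1429 and P* = 33.1429.
At the ceiling price 32, quantity supplied is (32 - 22)/1 = 10; supply is the short side, so Q = 10 trades at P = 32.
PS goes from (1/2)(11.1429)(11.1429) = 62.0816 to 50 (computed as (32 - 22)(10) - (1/2)(1)(10)^2), a change of -12.0816.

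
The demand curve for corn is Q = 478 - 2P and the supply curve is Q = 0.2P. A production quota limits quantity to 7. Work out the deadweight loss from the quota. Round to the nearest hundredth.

3654.57

Rewriting demand in inverse form: P = 239 - 0.5Q.
Rewriting supply in inverse form: P = 5Q.
Unrestricted equilibrium: Q* = (239 - 0)/(0.5 + 5) = 43.4545.
At Q = 7 the demand price is 239 - 0.5(7) = 235.5 and the supply price is 0 + 5(7) = 35.
Deadweight loss is the triangle between the curves from 7 to 43.4545: (1/2)(235.5 - 35)(43.4545 - 7) = 3654.5682.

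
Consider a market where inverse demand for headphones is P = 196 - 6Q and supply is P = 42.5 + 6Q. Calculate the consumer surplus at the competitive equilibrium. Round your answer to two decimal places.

Equilibrium: 196 - 6Q = 42.5 + 6Q, so Q* = 12.7917 and P* = 119.25.
CS is the area between the demand curve and P* from 0 to Q*: (1/2)(12.7917)(76.75) = 490.8802.

490.88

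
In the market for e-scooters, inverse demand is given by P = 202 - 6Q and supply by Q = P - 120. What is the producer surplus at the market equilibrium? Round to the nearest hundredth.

68.61

Rewriting supply in inverse form: P = 120 + Q.
Set 202 - 6Q = 120 + Q, which gives 82 = 7Q, so Q* = 11.7143 and P* = 202 - 6(11.7143) = 131.7143.
Producer surplus is the triangle above supply below P*: (1/2)(11.7143)(131.7143 - 120) = (1/2)(11.7143)(11.7143) = 68.6122.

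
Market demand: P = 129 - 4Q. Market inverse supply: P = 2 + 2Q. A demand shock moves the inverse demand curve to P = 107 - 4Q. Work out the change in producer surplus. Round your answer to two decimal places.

-141.78

Initial equilibrium: Q_0 = 21.1667, P_0 = 44.3333; CS_0 = (1/2)(21.1667)(84.6667) = 896.0556, PS_0 = (1/2)(21.1667)(42.3333) = 448.0278.
New equilibrium: 107 - 4Q = 2 + 2Q gives Q_1 = 17.5, P_1 = 37; CS_1 = 612.5, PS_1 = 306.25.
Change in producer surplus = 306.25 - 448.0278 = -141.7778.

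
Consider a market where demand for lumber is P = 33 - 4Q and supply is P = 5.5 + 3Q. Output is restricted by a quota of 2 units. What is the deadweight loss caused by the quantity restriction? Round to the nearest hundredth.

13.02

Without the quota, 33 - 4Q = 5.5 + 3Q gives Q* = 3.9286.
At Q = 2 the demand price is 33 - 4(2) = 25 and the supply price is 5.5 + 3(2) = 11.5.
Deadweight loss is the triangle between the curves from 2 to 3.9286: (1/2)(25 - 11.5)(3.9286 - 2) = 13.0179.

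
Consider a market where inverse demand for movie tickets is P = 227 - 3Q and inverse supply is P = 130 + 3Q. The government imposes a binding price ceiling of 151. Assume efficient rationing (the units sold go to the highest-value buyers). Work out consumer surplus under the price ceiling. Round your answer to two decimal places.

Without the control, 227 - 3Q = 130 + 3Q so Q* = 16.1667 and P* = 178.5.
At the ceiling price 151, quantity supplied is (151 - 130)/3 = 7; supply is the short side, so Q = 7 trades at P = 151.
The demand price at Q = 7 is 206. CS is the trapezoid between demand and 151 over [0, 7]: (1/2)[(227 - 151) + (206 - 151)](7) = 458.5.

458.50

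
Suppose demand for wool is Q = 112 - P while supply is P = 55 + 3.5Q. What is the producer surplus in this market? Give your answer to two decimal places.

Rewriting demand in inverse form: P = 112 - Q.
Set 112 - Q = 55 + 3.5Q, which gives 57 = 4.5Q, so Q* = 12.6667 and P* = 112 - (12.6667) = 99.3333.
Producer surplus is the triangle above supply below P*: (1/2)(12.6667)(99.3333 - 55) = (1/2)(12.6667)(44.3333) = 280.7778.

280.78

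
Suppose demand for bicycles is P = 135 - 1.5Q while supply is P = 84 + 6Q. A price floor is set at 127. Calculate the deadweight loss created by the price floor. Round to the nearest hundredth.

8.07

Free-market equilibrium: 135 - 1.5Q = 84 + 6Q gives Q* = 6.8, P* = 124.8.
At P = 127, buyers demand (135 - 127)/1.5 = 5.3333 while sellers would supply more, so the quantity traded is 5.3333 at price 127.
The lost-trades triangle has base Q* - 5.3333 = 1.4667 and height equal to the gap between the curves at Q = 5.3333, which is 127 - 116 = 11. DWL = (1/2)(1.4667)(11) = 8.0667.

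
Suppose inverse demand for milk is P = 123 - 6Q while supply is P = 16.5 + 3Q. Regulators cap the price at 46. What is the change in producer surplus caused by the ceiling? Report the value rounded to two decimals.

Without the control, 123 - 6Q = 16.5 + 3Q so Q* = 11.8333 and P* = 52.
At the ceiling price 46, quantity supplied is (46 - 16.5)/3 = 9.8333; supply is the short side, so Q = 9.8333 trades at P = 46.
PS goes from (1/2)(11.8333)(35.5) = 210.0417 to 145.0417 (computed as (46 - 16.5)(9.8333) - (1/2)(3)(9.8333)^2), a change of -65.

-65.00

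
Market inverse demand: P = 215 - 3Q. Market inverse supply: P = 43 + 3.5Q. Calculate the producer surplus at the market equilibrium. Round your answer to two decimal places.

1225.37

Setting demand equal to supply, 172 = 6.5Q, so Q* = 26.4615 and P* = 135.6154.
The supply curve's price intercept is 43, so PS = (1/2)(Q*)(P* - 43) = (1/2)(26.4615)(92.6154) = 1225.3728.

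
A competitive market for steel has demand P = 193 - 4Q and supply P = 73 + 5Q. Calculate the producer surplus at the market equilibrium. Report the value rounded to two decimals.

Setting demand equal to supply, 120 = 9Q, so Q* = 13.3333 and P* = 139.6667.
The supply curve's price intercept is 73, so PS = (1/2)(Q*)(P* - 73) = (1/2)(13.3333)(66.6667) = 444.4444.

444.44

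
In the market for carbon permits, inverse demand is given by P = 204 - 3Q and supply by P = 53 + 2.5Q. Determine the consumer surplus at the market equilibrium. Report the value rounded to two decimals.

1130.63

Equilibrium: 204 - 3Q = 53 + 2.5Q, so Q* = 27.4545 and P* = 121.6364.
The demand choke price is 204, so CS = (1/2)(Q*)(204 - P*) = (1/2)(27.4545)(82.3636) = 1130.6281.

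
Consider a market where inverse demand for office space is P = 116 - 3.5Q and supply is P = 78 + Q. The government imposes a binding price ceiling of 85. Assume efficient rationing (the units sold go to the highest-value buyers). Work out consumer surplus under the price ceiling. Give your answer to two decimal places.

131.25

Without the control, 116 - 3.5Q = 78 + Q so Q* = 8.4444 and P* = 86.4444.
At the ceiling price 85, quantity supplied is (85 - 78)/1 = 7; supply is the short side, so Q = 7 trades at P = 85.
The demand price at Q = 7 is 91.5. CS is the trapezoid between demand and 85 over [0, 7]: (1/2)[(116 - 85) + (91.5 - 85)](7) = 131.25.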